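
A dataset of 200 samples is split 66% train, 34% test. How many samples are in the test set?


Train samples = 200 * 66% = 132
Test samples = 200 - 132
= 68

68


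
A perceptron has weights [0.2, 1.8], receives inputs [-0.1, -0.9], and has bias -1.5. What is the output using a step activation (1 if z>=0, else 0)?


z = w . x + b
= 0.2*-0.1 + 1.8*-0.9 + -1.5
= -0.02 + -1.62 + -1.5
= -1.64 + -1.5
= -3.14
Since z = -3.14 < 0, output = 0

0


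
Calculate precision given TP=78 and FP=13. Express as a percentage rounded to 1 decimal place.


Precision = TP / (TP + FP) * 100
= 78 / (78 + 13)
= 78 / 91
= 0.8571
= 85.7%

85.7


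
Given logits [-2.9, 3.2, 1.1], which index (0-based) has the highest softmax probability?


Softmax is a monotonic transformation, so it preserves the argmax.
We need to find the index of the maximum logit.
Index 0: -2.9
Index 1: 3.2
Index 2: 1.1
Maximum logit = 3.2 at index 1

1


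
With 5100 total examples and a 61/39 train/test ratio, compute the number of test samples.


Train samples = 5100 * 61% = 3111
Test samples = 5100 - 3111
= 1989

1989


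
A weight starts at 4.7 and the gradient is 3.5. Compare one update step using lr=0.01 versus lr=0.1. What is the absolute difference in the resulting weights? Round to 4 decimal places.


With lr=0.01: w_new = 4.7 - 0.01 * 3.5 = 4.665
With lr=0.1: w_new = 4.7 - 0.1 * 3.5 = 4.35
Absolute difference = |4.665 - 4.35|
= 0.3150

0.3150


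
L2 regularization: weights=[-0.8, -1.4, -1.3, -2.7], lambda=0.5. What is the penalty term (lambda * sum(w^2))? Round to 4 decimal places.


Squaring each weight:
(-0.8)^2 = 0.64
(-1.4)^2 = 1.96
(-1.3)^2 = 1.69
(-2.7)^2 = 7.29
Sum of squares = 11.58
Penalty = 0.5 * 11.58 = 5.7900

5.7900


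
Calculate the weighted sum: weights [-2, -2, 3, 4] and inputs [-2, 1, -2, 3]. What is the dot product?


Element-wise products:
-2 * -2 = 4
-2 * 1 = -2
3 * -2 = -6
4 * 3 = 12
Sum = 4 + -2 + -6 + 12
= 8

8


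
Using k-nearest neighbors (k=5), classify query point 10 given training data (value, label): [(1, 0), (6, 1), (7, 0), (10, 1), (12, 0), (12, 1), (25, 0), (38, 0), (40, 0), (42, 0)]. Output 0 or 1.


Distances from query 10:
Point 10 (class 1): distance = 0
Point 12 (class 0): distance = 2
Point 12 (class 1): distance = 2
Point 7 (class 0): distance = 3
Point 6 (class 1): distance = 4
K=5 nearest neighbors: classes = [1, 0, 1, 0, 1]
Votes for class 1: 3 / 5
Majority vote => class 1

1


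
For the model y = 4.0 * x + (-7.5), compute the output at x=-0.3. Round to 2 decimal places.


y = 4.0 * -0.3 + (-7.5)
= -1.2 + (-7.5)
= -8.70

-8.70


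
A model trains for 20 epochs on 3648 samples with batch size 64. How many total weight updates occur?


Iterations per epoch = 3648 / 64 = 57
Total updates = iterations_per_epoch * epochs
= 57 * 20
= 1140

1140


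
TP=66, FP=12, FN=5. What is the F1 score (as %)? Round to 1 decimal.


Precision = TP / (TP + FP) = 66 / 78 = 0.8462
Recall = TP / (TP + FN) = 66 / 71 = 0.9296
F1 = 2 * P * R / (P + R)
= 2 * 0.8462 * 0.9296 / (0.8462 + 0.9296)
= 1.5731 / 1.7757
= 0.8859
As percentage: 88.6%

88.6


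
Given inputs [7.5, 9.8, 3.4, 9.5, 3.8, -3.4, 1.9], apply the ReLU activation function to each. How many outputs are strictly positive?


ReLU(x) = max(0, x) for each element:
ReLU(7.5) = 7.5
ReLU(9.8) = 9.8
ReLU(3.4) = 3.4
ReLU(9.5) = 9.5
ReLU(3.8) = 3.8
ReLU(-3.4) = 0
ReLU(1.9) = 1.9
Active neurons (>0): 6

6


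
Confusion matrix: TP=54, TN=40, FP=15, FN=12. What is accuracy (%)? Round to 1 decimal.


Accuracy = (TP + TN) / (TP + TN + FP + FN) * 100
= (54 + 40) / (54 + 40 + 15 + 12)
= 94 / 121
= 0.7769
= 77.7%

77.7


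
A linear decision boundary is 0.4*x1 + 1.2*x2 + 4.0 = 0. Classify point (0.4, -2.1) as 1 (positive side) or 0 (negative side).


Compute 0.4 * 0.4 + 1.2 * -2.1 + 4.0
= 0.16 + -2.52 + 4.0
= 1.64
Since 1.64 >= 0, the point is on the positive side.

1


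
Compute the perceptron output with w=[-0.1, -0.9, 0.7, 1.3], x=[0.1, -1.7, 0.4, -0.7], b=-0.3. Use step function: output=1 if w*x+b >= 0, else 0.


z = w . x + b
= -0.1*0.1 + -0.9*-1.7 + 0.7*0.4 + 1.3*-0.7 + -0.3
= -0.01 + 1.53 + 0.28 + -0.91 + -0.3
= 0.89 + -0.3
= 0.59
Since z = 0.59 >= 0, output = 1

1


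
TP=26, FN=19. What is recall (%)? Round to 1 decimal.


Recall = TP / (TP + FN) * 100
= 26 / (26 + 19)
= 26 / 45
= 0.5778
= 57.8%

57.8


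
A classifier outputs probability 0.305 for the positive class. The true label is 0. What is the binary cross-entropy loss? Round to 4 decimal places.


For y=0: Loss = -log(1-p)
= -log(1 - 0.305)
= -log(0.695)
= -(-0.3638)
= 0.3638

0.3638


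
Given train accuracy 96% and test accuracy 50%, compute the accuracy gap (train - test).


Gap = train_accuracy - test_accuracy
= 96 - 50
= 46%
This large gap strongly indicates overfitting.

46


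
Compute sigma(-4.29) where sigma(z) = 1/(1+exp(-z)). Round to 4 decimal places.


sigmoid(z) = 1 / (1 + exp(-z))
exp(-(-4.29)) = exp(4.29) = 72.9665
1 + 72.9665 = 73.9665
1 / 73.9665 = 0.0135

0.0135


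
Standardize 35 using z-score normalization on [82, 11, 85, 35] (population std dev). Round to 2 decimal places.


Mean = (82 + 11 + 85 + 35) / 4 = 53.25
Variance = sum((x_i - mean)^2) / n = 988.1875
Std = sqrt(988.1875) = 31.4354
Z = (x - mean) / std
= (35 - 53.25) / 31.4354
= -18.25 / 31.4354
= -0.58

-0.58


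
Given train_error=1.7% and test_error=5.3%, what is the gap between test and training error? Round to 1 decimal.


Generalization gap = test_error - train_error
= 5.3 - 1.7
= 3.6%
A moderate gap.

3.6


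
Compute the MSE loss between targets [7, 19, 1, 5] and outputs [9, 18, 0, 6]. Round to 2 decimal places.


Differences: [-2, 1, 1, -1]
Squared errors: [4, 1, 1, 1]
Sum of squared errors = 7
MSE = 7 / 4 = 1.75

1.75


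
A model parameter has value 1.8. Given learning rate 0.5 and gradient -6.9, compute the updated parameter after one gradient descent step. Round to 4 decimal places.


w_new = w_old - lr * gradient
= 1.8 - 0.5 * -6.9
= 1.8 - (-3.45)
= 5.2500

5.2500


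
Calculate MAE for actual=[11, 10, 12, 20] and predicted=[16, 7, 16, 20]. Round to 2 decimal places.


Absolute errors: [5, 3, 4, 0]
Sum of absolute errors = 12
MAE = 12 / 4 = 3.00

3.00


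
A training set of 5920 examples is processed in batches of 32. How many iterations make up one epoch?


Iterations per epoch = dataset_size / batch_size
= 5920 / 32
= 185

185


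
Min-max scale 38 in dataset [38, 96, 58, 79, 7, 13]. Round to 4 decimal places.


Min = 7, Max = 96
Range = 96 - 7 = 89
Scaled = (x - min) / (max - min)
= (38 - 7) / 89
= 31 / 89
= 0.3483

0.3483


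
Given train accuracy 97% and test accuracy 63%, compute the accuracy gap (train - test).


Gap = train_accuracy - test_accuracy
= 97 - 63
= 34%
This large gap strongly indicates overfitting.

34


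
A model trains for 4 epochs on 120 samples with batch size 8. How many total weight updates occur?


Iterations per epoch = 120 / 8 = 15
Total updates = iterations_per_epoch * epochs
= 15 * 4
= 60

60


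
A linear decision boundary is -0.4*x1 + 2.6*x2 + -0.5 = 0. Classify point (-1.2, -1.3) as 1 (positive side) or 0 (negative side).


Compute -0.4 * -1.2 + 2.6 * -1.3 + -0.5
= 0.48 + -3.38 + -0.5
= -3.4
Since -3.4 < 0, the point is on the negative side.

0


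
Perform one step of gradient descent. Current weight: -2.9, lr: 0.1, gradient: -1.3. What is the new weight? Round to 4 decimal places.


w_new = w_old - lr * gradient
= -2.9 - 0.1 * -1.3
= -2.9 - (-0.13)
= -2.7700

-2.7700


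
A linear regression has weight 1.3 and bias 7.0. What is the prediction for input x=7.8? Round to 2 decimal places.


y = 1.3 * 7.8 + (7.0)
= 10.14 + (7.0)
= 17.14

17.14


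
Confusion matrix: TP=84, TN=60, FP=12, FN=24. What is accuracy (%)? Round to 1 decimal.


Accuracy = (TP + TN) / (TP + TN + FP + FN) * 100
= (84 + 60) / (84 + 60 + 12 + 24)
= 144 / 180
= 0.8
= 80.0%

80.0


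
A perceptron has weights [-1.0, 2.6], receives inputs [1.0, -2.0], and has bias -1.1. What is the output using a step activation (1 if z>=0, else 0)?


z = w . x + b
= -1.0*1.0 + 2.6*-2.0 + -1.1
= -1.0 + -5.2 + -1.1
= -6.2 + -1.1
= -7.3
Since z = -7.3 < 0, output = 0

0


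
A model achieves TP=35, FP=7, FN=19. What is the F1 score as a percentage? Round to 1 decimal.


Precision = TP / (TP + FP) = 35 / 42 = 0.8333
Recall = TP / (TP + FN) = 35 / 54 = 0.6481
F1 = 2 * P * R / (P + R)
= 2 * 0.8333 * 0.6481 / (0.8333 + 0.6481)
= 1.0802 / 1.4815
= 0.7292
As percentage: 72.9%

72.9


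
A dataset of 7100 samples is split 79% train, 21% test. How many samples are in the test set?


Train samples = 7100 * 79% = 5609
Test samples = 7100 - 5609
= 1491

1491


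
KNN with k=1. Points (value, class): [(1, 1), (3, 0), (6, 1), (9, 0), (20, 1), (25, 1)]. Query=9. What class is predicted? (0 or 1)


Distances from query 9:
Point 9 (class 0): distance = 0
K=1 nearest neighbors: classes = [0]
Votes for class 1: 0 / 1
Majority vote => class 0

0


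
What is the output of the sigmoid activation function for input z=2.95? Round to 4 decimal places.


sigmoid(z) = 1 / (1 + exp(-z))
exp(-(2.95)) = exp(-2.95) = 0.0523
1 + 0.0523 = 1.0523
1 / 1.0523 = 0.9503

0.9503


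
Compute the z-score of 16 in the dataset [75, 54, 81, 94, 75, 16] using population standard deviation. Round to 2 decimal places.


Mean = (75 + 54 + 81 + 94 + 75 + 16) / 6 = 65.8333
Variance = sum((x_i - mean)^2) / n = 635.8056
Std = sqrt(635.8056) = 25.2152
Z = (x - mean) / std
= (16 - 65.8333) / 25.2152
= -49.8333 / 25.2152
= -1.98

-1.98


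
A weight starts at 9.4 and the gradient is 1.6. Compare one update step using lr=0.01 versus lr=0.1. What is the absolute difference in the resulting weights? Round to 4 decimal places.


With lr=0.01: w_new = 9.4 - 0.01 * 1.6 = 9.384
With lr=0.1: w_new = 9.4 - 0.1 * 1.6 = 9.24
Absolute difference = |9.384 - 9.24|
= 0.1440

0.1440


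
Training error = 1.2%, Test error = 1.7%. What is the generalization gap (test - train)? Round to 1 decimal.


Generalization gap = test_error - train_error
= 1.7 - 1.2
= 0.5%
A small gap suggests good generalization.

0.5


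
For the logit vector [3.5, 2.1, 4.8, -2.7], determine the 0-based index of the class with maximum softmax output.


Softmax is a monotonic transformation, so it preserves the argmax.
We need to find the index of the maximum logit.
Index 0: 3.5
Index 1: 2.1
Index 2: 4.8
Index 3: -2.7
Maximum logit = 4.8 at index 2

2


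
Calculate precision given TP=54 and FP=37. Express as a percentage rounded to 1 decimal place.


Precision = TP / (TP + FP) * 100
= 54 / (54 + 37)
= 54 / 91
= 0.5934
= 59.3%

59.3


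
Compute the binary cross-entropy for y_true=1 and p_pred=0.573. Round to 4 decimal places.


For y=1: Loss = -log(p)
= -log(0.573)
= -(-0.5569)
= 0.5569

0.5569


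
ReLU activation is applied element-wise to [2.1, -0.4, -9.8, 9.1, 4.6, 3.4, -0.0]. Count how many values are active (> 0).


ReLU(x) = max(0, x) for each element:
ReLU(2.1) = 2.1
ReLU(-0.4) = 0
ReLU(-9.8) = 0
ReLU(9.1) = 9.1
ReLU(4.6) = 4.6
ReLU(3.4) = 3.4
ReLU(-0.0) = 0
Active neurons (>0): 4

4


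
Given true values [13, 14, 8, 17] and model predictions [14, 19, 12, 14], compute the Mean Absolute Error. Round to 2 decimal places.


Absolute errors: [1, 5, 4, 3]
Sum of absolute errors = 13
MAE = 13 / 4 = 3.25

3.25


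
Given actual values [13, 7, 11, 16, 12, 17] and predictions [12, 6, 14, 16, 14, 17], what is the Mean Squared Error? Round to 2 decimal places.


Differences: [1, 1, -3, 0, -2, 0]
Squared errors: [1, 1, 9, 0, 4, 0]
Sum of squared errors = 15
MSE = 15 / 6 = 2.50

2.50


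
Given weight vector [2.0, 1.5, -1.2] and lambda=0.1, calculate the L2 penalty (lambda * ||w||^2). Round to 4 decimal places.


Squaring each weight:
2.0^2 = 4.0
1.5^2 = 2.25
(-1.2)^2 = 1.44
Sum of squares = 7.69
Penalty = 0.1 * 7.69 = 0.7690

0.7690


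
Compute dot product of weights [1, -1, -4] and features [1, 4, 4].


Element-wise products:
1 * 1 = 1
-1 * 4 = -4
-4 * 4 = -16
Sum = 1 + -4 + -16
= -19

-19


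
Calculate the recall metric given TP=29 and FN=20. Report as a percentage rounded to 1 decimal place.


Recall = TP / (TP + FN) * 100
= 29 / (29 + 20)
= 29 / 49
= 0.5918
= 59.2%

59.2


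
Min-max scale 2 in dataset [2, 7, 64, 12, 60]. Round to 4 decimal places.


Min = 2, Max = 64
Range = 64 - 2 = 62
Scaled = (x - min) / (max - min)
= (2 - 2) / 62
= 0 / 62
= 0.0000

0.0000


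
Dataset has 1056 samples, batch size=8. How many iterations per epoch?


Iterations per epoch = dataset_size / batch_size
= 1056 / 8
= 132

132


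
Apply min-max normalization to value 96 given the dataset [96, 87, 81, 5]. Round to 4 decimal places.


Min = 5, Max = 96
Range = 96 - 5 = 91
Scaled = (x - min) / (max - min)
= (96 - 5) / 91
= 91 / 91
= 1.0000

1.0000


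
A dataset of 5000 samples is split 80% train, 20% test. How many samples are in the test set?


Train samples = 5000 * 80% = 4000
Test samples = 5000 - 4000
= 1000

1000


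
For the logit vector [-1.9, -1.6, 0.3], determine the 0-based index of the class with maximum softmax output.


Softmax is a monotonic transformation, so it preserves the argmax.
We need to find the index of the maximum logit.
Index 0: -1.9
Index 1: -1.6
Index 2: 0.3
Maximum logit = 0.3 at index 2

2


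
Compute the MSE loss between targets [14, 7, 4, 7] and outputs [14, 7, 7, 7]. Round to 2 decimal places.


Differences: [0, 0, -3, 0]
Squared errors: [0, 0, 9, 0]
Sum of squared errors = 9
MSE = 9 / 4 = 2.25

2.25


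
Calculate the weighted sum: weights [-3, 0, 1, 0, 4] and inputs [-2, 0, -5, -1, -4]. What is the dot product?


Element-wise products:
-3 * -2 = 6
0 * 0 = 0
1 * -5 = -5
0 * -1 = 0
4 * -4 = -16
Sum = 6 + 0 + -5 + 0 + -16
= -15

-15


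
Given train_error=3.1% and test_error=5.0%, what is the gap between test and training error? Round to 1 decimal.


Generalization gap = test_error - train_error
= 5.0 - 3.1
= 1.9%
A small gap suggests good generalization.

1.9


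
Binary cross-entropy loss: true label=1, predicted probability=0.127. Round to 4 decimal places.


For y=1: Loss = -log(p)
= -log(0.127)
= -(-2.0636)
= 2.0636

2.0636


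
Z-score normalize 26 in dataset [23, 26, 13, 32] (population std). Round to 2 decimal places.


Mean = (23 + 26 + 13 + 32) / 4 = 23.5
Variance = sum((x_i - mean)^2) / n = 47.25
Std = sqrt(47.25) = 6.8739
Z = (x - mean) / std
= (26 - 23.5) / 6.8739
= 2.5 / 6.8739
= 0.36

0.36


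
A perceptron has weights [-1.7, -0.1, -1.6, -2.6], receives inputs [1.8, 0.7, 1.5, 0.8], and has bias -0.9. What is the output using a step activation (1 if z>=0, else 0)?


z = w . x + b
= -1.7*1.8 + -0.1*0.7 + -1.6*1.5 + -2.6*0.8 + -0.9
= -3.06 + -0.07 + -2.4 + -2.08 + -0.9
= -7.61 + -0.9
= -8.51
Since z = -8.51 < 0, output = 0

0


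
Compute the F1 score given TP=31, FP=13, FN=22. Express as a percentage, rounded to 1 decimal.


Precision = TP / (TP + FP) = 31 / 44 = 0.7045
Recall = TP / (TP + FN) = 31 / 53 = 0.5849
F1 = 2 * P * R / (P + R)
= 2 * 0.7045 * 0.5849 / (0.7045 + 0.5849)
= 0.8242 / 1.2895
= 0.6392
As percentage: 63.9%

63.9


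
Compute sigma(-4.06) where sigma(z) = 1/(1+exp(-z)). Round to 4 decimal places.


sigmoid(z) = 1 / (1 + exp(-z))
exp(-(-4.06)) = exp(4.06) = 57.9743
1 + 57.9743 = 58.9743
1 / 58.9743 = 0.0170

0.0170


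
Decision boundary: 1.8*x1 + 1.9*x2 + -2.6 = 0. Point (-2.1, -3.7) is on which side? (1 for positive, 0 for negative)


Compute 1.8 * -2.1 + 1.9 * -3.7 + -2.6
= -3.78 + -7.03 + -2.6
= -13.41
Since -13.41 < 0, the point is on the negative side.

0


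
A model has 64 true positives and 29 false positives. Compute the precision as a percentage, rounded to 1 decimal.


Precision = TP / (TP + FP) * 100
= 64 / (64 + 29)
= 64 / 93
= 0.6882
= 68.8%

68.8


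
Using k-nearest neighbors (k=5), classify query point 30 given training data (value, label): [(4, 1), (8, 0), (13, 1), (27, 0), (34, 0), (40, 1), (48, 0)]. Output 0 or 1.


Distances from query 30:
Point 27 (class 0): distance = 3
Point 34 (class 0): distance = 4
Point 40 (class 1): distance = 10
Point 13 (class 1): distance = 17
Point 48 (class 0): distance = 18
K=5 nearest neighbors: classes = [0, 0, 1, 1, 0]
Votes for class 1: 2 / 5
Majority vote => class 0

0


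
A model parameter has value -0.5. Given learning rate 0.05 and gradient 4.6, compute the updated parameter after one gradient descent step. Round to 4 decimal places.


w_new = w_old - lr * gradient
= -0.5 - 0.05 * 4.6
= -0.5 - (0.23)
= -0.7300

-0.7300


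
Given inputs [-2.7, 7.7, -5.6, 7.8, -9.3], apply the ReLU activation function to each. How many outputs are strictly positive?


ReLU(x) = max(0, x) for each element:
ReLU(-2.7) = 0
ReLU(7.7) = 7.7
ReLU(-5.6) = 0
ReLU(7.8) = 7.8
ReLU(-9.3) = 0
Active neurons (>0): 2

2


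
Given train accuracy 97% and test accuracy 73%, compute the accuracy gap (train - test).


Gap = train_accuracy - test_accuracy
= 97 - 73
= 24%
This large gap strongly indicates overfitting.

24


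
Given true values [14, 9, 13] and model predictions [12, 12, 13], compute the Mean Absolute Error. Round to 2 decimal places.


Absolute errors: [2, 3, 0]
Sum of absolute errors = 5
MAE = 5 / 3 = 1.67

1.67


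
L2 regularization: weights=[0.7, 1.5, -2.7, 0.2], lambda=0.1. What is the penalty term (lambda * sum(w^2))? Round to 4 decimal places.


Squaring each weight:
0.7^2 = 0.49
1.5^2 = 2.25
(-2.7)^2 = 7.29
0.2^2 = 0.04
Sum of squares = 10.07
Penalty = 0.1 * 10.07 = 1.0070

1.0070


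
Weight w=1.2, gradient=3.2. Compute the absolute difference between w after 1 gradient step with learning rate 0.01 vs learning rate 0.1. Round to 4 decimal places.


With lr=0.01: w_new = 1.2 - 0.01 * 3.2 = 1.168
With lr=0.1: w_new = 1.2 - 0.1 * 3.2 = 0.88
Absolute difference = |1.168 - 0.88|
= 0.2880

0.2880


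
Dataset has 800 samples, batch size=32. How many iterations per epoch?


Iterations per epoch = dataset_size / batch_size
= 800 / 32
= 25

25


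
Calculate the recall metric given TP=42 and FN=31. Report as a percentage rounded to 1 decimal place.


Recall = TP / (TP + FN) * 100
= 42 / (42 + 31)
= 42 / 73
= 0.5753
= 57.5%

57.5


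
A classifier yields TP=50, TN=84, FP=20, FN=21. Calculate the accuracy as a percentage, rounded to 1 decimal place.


Accuracy = (TP + TN) / (TP + TN + FP + FN) * 100
= (50 + 84) / (50 + 84 + 20 + 21)
= 134 / 175
= 0.7657
= 76.6%

76.6


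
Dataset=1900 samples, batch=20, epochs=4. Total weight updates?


Iterations per epoch = 1900 / 20 = 95
Total updates = iterations_per_epoch * epochs
= 95 * 4
= 380

380


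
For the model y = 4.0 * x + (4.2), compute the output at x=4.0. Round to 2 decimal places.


y = 4.0 * 4.0 + (4.2)
= 16.0 + (4.2)
= 20.20

20.20


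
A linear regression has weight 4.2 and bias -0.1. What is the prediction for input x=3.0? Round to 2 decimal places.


y = 4.2 * 3.0 + (-0.1)
= 12.6 + (-0.1)
= 12.50

12.50


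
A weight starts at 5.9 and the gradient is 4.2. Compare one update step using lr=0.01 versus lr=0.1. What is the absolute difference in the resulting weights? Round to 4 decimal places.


With lr=0.01: w_new = 5.9 - 0.01 * 4.2 = 5.858
With lr=0.1: w_new = 5.9 - 0.1 * 4.2 = 5.48
Absolute difference = |5.858 - 5.48|
= 0.3780

0.3780


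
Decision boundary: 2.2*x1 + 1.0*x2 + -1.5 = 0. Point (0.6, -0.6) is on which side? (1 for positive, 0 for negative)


Compute 2.2 * 0.6 + 1.0 * -0.6 + -1.5
= 1.32 + -0.6 + -1.5
= -0.78
Since -0.78 < 0, the point is on the negative side.

0


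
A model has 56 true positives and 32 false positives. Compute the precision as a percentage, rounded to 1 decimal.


Precision = TP / (TP + FP) * 100
= 56 / (56 + 32)
= 56 / 88
= 0.6364
= 63.6%

63.6


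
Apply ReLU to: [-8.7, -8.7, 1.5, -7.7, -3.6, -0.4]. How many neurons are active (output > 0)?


ReLU(x) = max(0, x) for each element:
ReLU(-8.7) = 0
ReLU(-8.7) = 0
ReLU(1.5) = 1.5
ReLU(-7.7) = 0
ReLU(-3.6) = 0
ReLU(-0.4) = 0
Active neurons (>0): 1

1


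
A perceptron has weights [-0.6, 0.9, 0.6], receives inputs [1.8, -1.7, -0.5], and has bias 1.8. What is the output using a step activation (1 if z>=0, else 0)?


z = w . x + b
= -0.6*1.8 + 0.9*-1.7 + 0.6*-0.5 + 1.8
= -1.08 + -1.53 + -0.3 + 1.8
= -2.91 + 1.8
= -1.11
Since z = -1.11 < 0, output = 0

0


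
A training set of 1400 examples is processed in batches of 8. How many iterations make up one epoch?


Iterations per epoch = dataset_size / batch_size
= 1400 / 8
= 175

175


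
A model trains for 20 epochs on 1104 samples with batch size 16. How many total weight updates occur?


Iterations per epoch = 1104 / 16 = 69
Total updates = iterations_per_epoch * epochs
= 69 * 20
= 1380

1380


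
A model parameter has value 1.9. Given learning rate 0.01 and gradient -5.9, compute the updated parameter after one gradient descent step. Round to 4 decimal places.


w_new = w_old - lr * gradient
= 1.9 - 0.01 * -5.9
= 1.9 - (-0.059)
= 1.9590

1.9590


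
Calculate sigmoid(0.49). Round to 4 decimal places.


sigmoid(z) = 1 / (1 + exp(-z))
exp(-(0.49)) = exp(-0.49) = 0.6126
1 + 0.6126 = 1.6126
1 / 1.6126 = 0.6201

0.6201


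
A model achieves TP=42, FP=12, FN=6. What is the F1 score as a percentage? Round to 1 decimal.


Precision = TP / (TP + FP) = 42 / 54 = 0.7778
Recall = TP / (TP + FN) = 42 / 48 = 0.875
F1 = 2 * P * R / (P + R)
= 2 * 0.7778 * 0.875 / (0.7778 + 0.875)
= 1.3611 / 1.6528
= 0.8235
As percentage: 82.4%

82.4


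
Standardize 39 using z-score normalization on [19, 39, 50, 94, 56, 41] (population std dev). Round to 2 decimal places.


Mean = (19 + 39 + 50 + 94 + 56 + 41) / 6 = 49.8333
Variance = sum((x_i - mean)^2) / n = 522.4722
Std = sqrt(522.4722) = 22.8577
Z = (x - mean) / std
= (39 - 49.8333) / 22.8577
= -10.8333 / 22.8577
= -0.47

-0.47


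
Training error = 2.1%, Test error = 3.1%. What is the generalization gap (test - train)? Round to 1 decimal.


Generalization gap = test_error - train_error
= 3.1 - 2.1
= 1.0%
A small gap suggests good generalization.

1.0


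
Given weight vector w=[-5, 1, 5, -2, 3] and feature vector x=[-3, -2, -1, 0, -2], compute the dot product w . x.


Element-wise products:
-5 * -3 = 15
1 * -2 = -2
5 * -1 = -5
-2 * 0 = 0
3 * -2 = -6
Sum = 15 + -2 + -5 + 0 + -6
= 2

2


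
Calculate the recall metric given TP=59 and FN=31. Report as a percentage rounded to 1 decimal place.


Recall = TP / (TP + FN) * 100
= 59 / (59 + 31)
= 59 / 90
= 0.6556
= 65.6%

65.6


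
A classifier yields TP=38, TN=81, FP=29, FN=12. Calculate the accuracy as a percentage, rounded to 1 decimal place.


Accuracy = (TP + TN) / (TP + TN + FP + FN) * 100
= (38 + 81) / (38 + 81 + 29 + 12)
= 119 / 160
= 0.7438
= 74.4%

74.4


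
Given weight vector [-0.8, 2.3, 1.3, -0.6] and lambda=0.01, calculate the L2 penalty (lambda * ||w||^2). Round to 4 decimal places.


Squaring each weight:
(-0.8)^2 = 0.64
2.3^2 = 5.29
1.3^2 = 1.69
(-0.6)^2 = 0.36
Sum of squares = 7.98
Penalty = 0.01 * 7.98 = 0.0798

0.0798


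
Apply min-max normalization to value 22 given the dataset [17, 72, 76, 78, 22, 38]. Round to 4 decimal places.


Min = 17, Max = 78
Range = 78 - 17 = 61
Scaled = (x - min) / (max - min)
= (22 - 17) / 61
= 5 / 61
= 0.0820

0.0820


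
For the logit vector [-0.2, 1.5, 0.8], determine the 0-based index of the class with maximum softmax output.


Softmax is a monotonic transformation, so it preserves the argmax.
We need to find the index of the maximum logit.
Index 0: -0.2
Index 1: 1.5
Index 2: 0.8
Maximum logit = 1.5 at index 1

1


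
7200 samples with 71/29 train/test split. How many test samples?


Train samples = 7200 * 71% = 5112
Test samples = 7200 - 5112
= 2088

2088


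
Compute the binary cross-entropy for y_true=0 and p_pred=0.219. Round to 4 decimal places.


For y=0: Loss = -log(1-p)
= -log(1 - 0.219)
= -log(0.781)
= -(-0.2472)
= 0.2472

0.2472


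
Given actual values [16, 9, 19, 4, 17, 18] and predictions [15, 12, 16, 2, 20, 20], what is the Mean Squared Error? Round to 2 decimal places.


Differences: [1, -3, 3, 2, -3, -2]
Squared errors: [1, 9, 9, 4, 9, 4]
Sum of squared errors = 36
MSE = 36 / 6 = 6.00

6.00


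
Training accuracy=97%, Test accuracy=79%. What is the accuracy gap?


Gap = train_accuracy - test_accuracy
= 97 - 79
= 18%
This gap suggests the model is overfitting.

18


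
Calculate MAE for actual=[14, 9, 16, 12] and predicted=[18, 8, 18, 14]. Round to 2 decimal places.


Absolute errors: [4, 1, 2, 2]
Sum of absolute errors = 9
MAE = 9 / 4 = 2.25

2.25


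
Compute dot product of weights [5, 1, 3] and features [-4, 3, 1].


Element-wise products:
5 * -4 = -20
1 * 3 = 3
3 * 1 = 3
Sum = -20 + 3 + 3
= -14

-14


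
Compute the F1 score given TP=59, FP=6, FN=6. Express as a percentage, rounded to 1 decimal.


Precision = TP / (TP + FP) = 59 / 65 = 0.9077
Recall = TP / (TP + FN) = 59 / 65 = 0.9077
F1 = 2 * P * R / (P + R)
= 2 * 0.9077 * 0.9077 / (0.9077 + 0.9077)
= 1.6478 / 1.8154
= 0.9077
As percentage: 90.8%

90.8


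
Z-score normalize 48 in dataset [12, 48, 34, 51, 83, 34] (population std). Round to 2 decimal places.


Mean = (12 + 48 + 34 + 51 + 83 + 34) / 6 = 43.6667
Variance = sum((x_i - mean)^2) / n = 468.2222
Std = sqrt(468.2222) = 21.6384
Z = (x - mean) / std
= (48 - 43.6667) / 21.6384
= 4.3333 / 21.6384
= 0.20

0.20


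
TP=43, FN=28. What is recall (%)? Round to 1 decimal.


Recall = TP / (TP + FN) * 100
= 43 / (43 + 28)
= 43 / 71
= 0.6056
= 60.6%

60.6


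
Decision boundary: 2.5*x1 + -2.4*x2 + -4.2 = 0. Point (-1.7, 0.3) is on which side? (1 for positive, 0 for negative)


Compute 2.5 * -1.7 + -2.4 * 0.3 + -4.2
= -4.25 + -0.72 + -4.2
= -9.17
Since -9.17 < 0, the point is on the negative side.

0


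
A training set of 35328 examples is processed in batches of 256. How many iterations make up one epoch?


Iterations per epoch = dataset_size / batch_size
= 35328 / 256
= 138

138


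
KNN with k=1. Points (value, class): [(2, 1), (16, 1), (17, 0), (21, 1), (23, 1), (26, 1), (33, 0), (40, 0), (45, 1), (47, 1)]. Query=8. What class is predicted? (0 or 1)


Distances from query 8:
Point 2 (class 1): distance = 6
K=1 nearest neighbors: classes = [1]
Votes for class 1: 1 / 1
Majority vote => class 1

1


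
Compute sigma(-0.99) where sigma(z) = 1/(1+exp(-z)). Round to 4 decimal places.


sigmoid(z) = 1 / (1 + exp(-z))
exp(-(-0.99)) = exp(0.99) = 2.6912
1 + 2.6912 = 3.6912
1 / 3.6912 = 0.2709

0.2709


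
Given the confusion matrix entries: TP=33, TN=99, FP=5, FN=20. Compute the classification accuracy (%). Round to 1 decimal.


Accuracy = (TP + TN) / (TP + TN + FP + FN) * 100
= (33 + 99) / (33 + 99 + 5 + 20)
= 132 / 157
= 0.8408
= 84.1%

84.1


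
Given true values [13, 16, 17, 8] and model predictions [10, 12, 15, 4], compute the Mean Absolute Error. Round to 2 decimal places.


Absolute errors: [3, 4, 2, 4]
Sum of absolute errors = 13
MAE = 13 / 4 = 3.25

3.25


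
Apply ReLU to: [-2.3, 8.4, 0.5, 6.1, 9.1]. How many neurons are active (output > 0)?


ReLU(x) = max(0, x) for each element:
ReLU(-2.3) = 0
ReLU(8.4) = 8.4
ReLU(0.5) = 0.5
ReLU(6.1) = 6.1
ReLU(9.1) = 9.1
Active neurons (>0): 4

4


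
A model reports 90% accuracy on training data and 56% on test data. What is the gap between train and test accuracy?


Gap = train_accuracy - test_accuracy
= 90 - 56
= 34%
This large gap strongly indicates overfitting.

34


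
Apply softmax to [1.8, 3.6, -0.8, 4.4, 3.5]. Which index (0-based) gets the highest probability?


Softmax is a monotonic transformation, so it preserves the argmax.
We need to find the index of the maximum logit.
Index 0: 1.8
Index 1: 3.6
Index 2: -0.8
Index 3: 4.4
Index 4: 3.5
Maximum logit = 4.4 at index 3

3


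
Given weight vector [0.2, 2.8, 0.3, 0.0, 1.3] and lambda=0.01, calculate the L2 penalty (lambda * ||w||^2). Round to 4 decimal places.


Squaring each weight:
0.2^2 = 0.04
2.8^2 = 7.84
0.3^2 = 0.09
0.0^2 = 0.0
1.3^2 = 1.69
Sum of squares = 9.66
Penalty = 0.01 * 9.66 = 0.0966

0.0966


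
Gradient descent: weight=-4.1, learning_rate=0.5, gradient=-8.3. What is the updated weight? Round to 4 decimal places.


w_new = w_old - lr * gradient
= -4.1 - 0.5 * -8.3
= -4.1 - (-4.15)
= 0.0500

0.0500


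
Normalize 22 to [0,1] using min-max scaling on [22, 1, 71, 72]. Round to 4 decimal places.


Min = 1, Max = 72
Range = 72 - 1 = 71
Scaled = (x - min) / (max - min)
= (22 - 1) / 71
= 21 / 71
= 0.2958

0.2958


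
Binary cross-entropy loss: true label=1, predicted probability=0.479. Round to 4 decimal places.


For y=1: Loss = -log(p)
= -log(0.479)
= -(-0.7361)
= 0.7361

0.7361


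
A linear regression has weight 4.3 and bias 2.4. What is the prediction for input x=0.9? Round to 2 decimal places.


y = 4.3 * 0.9 + (2.4)
= 3.87 + (2.4)
= 6.27

6.27


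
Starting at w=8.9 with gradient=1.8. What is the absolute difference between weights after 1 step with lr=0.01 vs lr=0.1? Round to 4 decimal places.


With lr=0.01: w_new = 8.9 - 0.01 * 1.8 = 8.882
With lr=0.1: w_new = 8.9 - 0.1 * 1.8 = 8.72
Absolute difference = |8.882 - 8.72|
= 0.1620

0.1620


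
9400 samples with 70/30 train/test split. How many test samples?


Train samples = 9400 * 70% = 6580
Test samples = 9400 - 6580
= 2820

2820


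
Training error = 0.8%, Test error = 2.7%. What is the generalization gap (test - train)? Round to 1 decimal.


Generalization gap = test_error - train_error
= 2.7 - 0.8
= 1.9%
A small gap suggests good generalization.

1.9


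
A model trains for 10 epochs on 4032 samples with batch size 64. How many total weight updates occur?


Iterations per epoch = 4032 / 64 = 63
Total updates = iterations_per_epoch * epochs
= 63 * 10
= 630

630


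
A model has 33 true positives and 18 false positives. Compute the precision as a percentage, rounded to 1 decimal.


Precision = TP / (TP + FP) * 100
= 33 / (33 + 18)
= 33 / 51
= 0.6471
= 64.7%

64.7


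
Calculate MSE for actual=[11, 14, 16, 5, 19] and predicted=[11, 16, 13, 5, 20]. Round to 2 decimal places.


Differences: [0, -2, 3, 0, -1]
Squared errors: [0, 4, 9, 0, 1]
Sum of squared errors = 14
MSE = 14 / 5 = 2.80

2.80


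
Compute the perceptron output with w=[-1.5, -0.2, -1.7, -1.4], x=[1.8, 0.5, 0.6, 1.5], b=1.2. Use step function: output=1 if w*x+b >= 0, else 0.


z = w . x + b
= -1.5*1.8 + -0.2*0.5 + -1.7*0.6 + -1.4*1.5 + 1.2
= -2.7 + -0.1 + -1.02 + -2.1 + 1.2
= -5.92 + 1.2
= -4.72
Since z = -4.72 < 0, output = 0

0


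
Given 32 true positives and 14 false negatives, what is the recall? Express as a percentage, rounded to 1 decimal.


Recall = TP / (TP + FN) * 100
= 32 / (32 + 14)
= 32 / 46
= 0.6957
= 69.6%

69.6


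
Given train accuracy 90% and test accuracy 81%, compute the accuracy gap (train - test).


Gap = train_accuracy - test_accuracy
= 90 - 81
= 9%
This moderate gap may indicate mild overfitting.

9


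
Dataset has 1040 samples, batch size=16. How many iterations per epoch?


Iterations per epoch = dataset_size / batch_size
= 1040 / 16
= 65

65


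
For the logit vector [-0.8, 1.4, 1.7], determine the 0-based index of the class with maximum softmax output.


Softmax is a monotonic transformation, so it preserves the argmax.
We need to find the index of the maximum logit.
Index 0: -0.8
Index 1: 1.4
Index 2: 1.7
Maximum logit = 1.7 at index 2

2


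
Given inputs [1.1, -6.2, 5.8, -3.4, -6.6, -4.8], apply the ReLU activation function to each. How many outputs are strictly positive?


ReLU(x) = max(0, x) for each element:
ReLU(1.1) = 1.1
ReLU(-6.2) = 0
ReLU(5.8) = 5.8
ReLU(-3.4) = 0
ReLU(-6.6) = 0
ReLU(-4.8) = 0
Active neurons (>0): 2

2


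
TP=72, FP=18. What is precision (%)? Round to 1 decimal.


Precision = TP / (TP + FP) * 100
= 72 / (72 + 18)
= 72 / 90
= 0.8
= 80.0%

80.0


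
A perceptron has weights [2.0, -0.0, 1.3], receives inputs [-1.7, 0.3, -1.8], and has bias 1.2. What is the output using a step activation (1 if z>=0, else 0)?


z = w . x + b
= 2.0*-1.7 + -0.0*0.3 + 1.3*-1.8 + 1.2
= -3.4 + -0.0 + -2.34 + 1.2
= -5.74 + 1.2
= -4.54
Since z = -4.54 < 0, output = 0

0


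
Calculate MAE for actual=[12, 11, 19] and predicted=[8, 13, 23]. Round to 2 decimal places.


Absolute errors: [4, 2, 4]
Sum of absolute errors = 10
MAE = 10 / 3 = 3.33

3.33


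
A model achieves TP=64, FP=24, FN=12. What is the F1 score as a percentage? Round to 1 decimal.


Precision = TP / (TP + FP) = 64 / 88 = 0.7273
Recall = TP / (TP + FN) = 64 / 76 = 0.8421
F1 = 2 * P * R / (P + R)
= 2 * 0.7273 * 0.8421 / (0.7273 + 0.8421)
= 1.2249 / 1.5694
= 0.7805
As percentage: 78.0%

78.0


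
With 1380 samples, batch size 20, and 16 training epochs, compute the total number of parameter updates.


Iterations per epoch = 1380 / 20 = 69
Total updates = iterations_per_epoch * epochs
= 69 * 16
= 1104

1104


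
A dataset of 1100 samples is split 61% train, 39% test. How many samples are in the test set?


Train samples = 1100 * 61% = 671
Test samples = 1100 - 671
= 429

429


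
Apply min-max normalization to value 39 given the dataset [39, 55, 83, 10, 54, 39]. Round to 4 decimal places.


Min = 10, Max = 83
Range = 83 - 10 = 73
Scaled = (x - min) / (max - min)
= (39 - 10) / 73
= 29 / 73
= 0.3973

0.3973


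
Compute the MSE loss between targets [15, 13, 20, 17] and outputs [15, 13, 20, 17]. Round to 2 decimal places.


Differences: [0, 0, 0, 0]
Squared errors: [0, 0, 0, 0]
Sum of squared errors = 0
MSE = 0 / 4 = 0.00

0.00


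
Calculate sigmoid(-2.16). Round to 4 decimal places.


sigmoid(z) = 1 / (1 + exp(-z))
exp(-(-2.16)) = exp(2.16) = 8.6711
1 + 8.6711 = 9.6711
1 / 9.6711 = 0.1034

0.1034


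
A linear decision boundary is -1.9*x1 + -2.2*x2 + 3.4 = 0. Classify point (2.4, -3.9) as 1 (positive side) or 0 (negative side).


Compute -1.9 * 2.4 + -2.2 * -3.9 + 3.4
= -4.56 + 8.58 + 3.4
= 7.42
Since 7.42 >= 0, the point is on the positive side.

1


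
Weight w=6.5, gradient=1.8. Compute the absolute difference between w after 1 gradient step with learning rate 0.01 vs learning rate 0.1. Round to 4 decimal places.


With lr=0.01: w_new = 6.5 - 0.01 * 1.8 = 6.482
With lr=0.1: w_new = 6.5 - 0.1 * 1.8 = 6.32
Absolute difference = |6.482 - 6.32|
= 0.1620

0.1620


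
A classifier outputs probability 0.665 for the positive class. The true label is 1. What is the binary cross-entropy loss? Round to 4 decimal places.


For y=1: Loss = -log(p)
= -log(0.665)
= -(-0.408)
= 0.4080

0.4080


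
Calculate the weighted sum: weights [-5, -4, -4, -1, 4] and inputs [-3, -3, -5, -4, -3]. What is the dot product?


Element-wise products:
-5 * -3 = 15
-4 * -3 = 12
-4 * -5 = 20
-1 * -4 = 4
4 * -3 = -12
Sum = 15 + 12 + 20 + 4 + -12
= 39

39


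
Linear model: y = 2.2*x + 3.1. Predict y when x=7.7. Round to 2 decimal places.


y = 2.2 * 7.7 + (3.1)
= 16.94 + (3.1)
= 20.04

20.04


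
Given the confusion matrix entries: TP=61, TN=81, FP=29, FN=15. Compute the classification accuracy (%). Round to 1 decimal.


Accuracy = (TP + TN) / (TP + TN + FP + FN) * 100
= (61 + 81) / (61 + 81 + 29 + 15)
= 142 / 186
= 0.7634
= 76.3%

76.3


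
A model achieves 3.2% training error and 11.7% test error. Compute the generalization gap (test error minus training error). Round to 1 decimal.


Generalization gap = test_error - train_error
= 11.7 - 3.2
= 8.5%
A moderate gap.

8.5


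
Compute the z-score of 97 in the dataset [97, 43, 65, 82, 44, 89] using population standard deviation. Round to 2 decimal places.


Mean = (97 + 43 + 65 + 82 + 44 + 89) / 6 = 70.0
Variance = sum((x_i - mean)^2) / n = 444.0
Std = sqrt(444.0) = 21.0713
Z = (x - mean) / std
= (97 - 70.0) / 21.0713
= 27.0 / 21.0713
= 1.28

1.28


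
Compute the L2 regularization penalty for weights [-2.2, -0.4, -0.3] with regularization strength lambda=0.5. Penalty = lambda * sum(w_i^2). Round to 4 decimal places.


Squaring each weight:
(-2.2)^2 = 4.84
(-0.4)^2 = 0.16
(-0.3)^2 = 0.09
Sum of squares = 5.09
Penalty = 0.5 * 5.09 = 2.5450

2.5450


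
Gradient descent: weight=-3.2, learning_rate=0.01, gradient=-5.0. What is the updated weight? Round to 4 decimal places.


w_new = w_old - lr * gradient
= -3.2 - 0.01 * -5.0
= -3.2 - (-0.05)
= -3.1500

-3.1500


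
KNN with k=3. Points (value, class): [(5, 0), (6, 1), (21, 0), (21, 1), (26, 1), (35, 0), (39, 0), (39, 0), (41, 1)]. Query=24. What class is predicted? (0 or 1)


Distances from query 24:
Point 26 (class 1): distance = 2
Point 21 (class 0): distance = 3
Point 21 (class 1): distance = 3
K=3 nearest neighbors: classes = [1, 0, 1]
Votes for class 1: 2 / 3
Majority vote => class 1

1


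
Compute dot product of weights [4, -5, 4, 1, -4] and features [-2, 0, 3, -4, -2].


Element-wise products:
4 * -2 = -8
-5 * 0 = 0
4 * 3 = 12
1 * -4 = -4
-4 * -2 = 8
Sum = -8 + 0 + 12 + -4 + 8
= 8

8


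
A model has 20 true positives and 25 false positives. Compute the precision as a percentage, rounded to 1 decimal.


Precision = TP / (TP + FP) * 100
= 20 / (20 + 25)
= 20 / 45
= 0.4444
= 44.4%

44.4


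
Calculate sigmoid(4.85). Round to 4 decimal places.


sigmoid(z) = 1 / (1 + exp(-z))
exp(-(4.85)) = exp(-4.85) = 0.0078
1 + 0.0078 = 1.0078
1 / 1.0078 = 0.9922

0.9922


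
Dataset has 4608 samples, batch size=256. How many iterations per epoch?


Iterations per epoch = dataset_size / batch_size
= 4608 / 256
= 18

18


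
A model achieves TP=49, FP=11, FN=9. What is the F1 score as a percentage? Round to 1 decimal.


Precision = TP / (TP + FP) = 49 / 60 = 0.8167
Recall = TP / (TP + FN) = 49 / 58 = 0.8448
F1 = 2 * P * R / (P + R)
= 2 * 0.8167 * 0.8448 / (0.8167 + 0.8448)
= 1.3799 / 1.6615
= 0.8305
As percentage: 83.1%

83.1


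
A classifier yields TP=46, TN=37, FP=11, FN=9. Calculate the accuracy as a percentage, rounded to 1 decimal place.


Accuracy = (TP + TN) / (TP + TN + FP + FN) * 100
= (46 + 37) / (46 + 37 + 11 + 9)
= 83 / 103
= 0.8058
= 80.6%

80.6


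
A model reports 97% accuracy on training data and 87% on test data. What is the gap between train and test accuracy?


Gap = train_accuracy - test_accuracy
= 97 - 87
= 10%
This moderate gap may indicate mild overfitting.

10


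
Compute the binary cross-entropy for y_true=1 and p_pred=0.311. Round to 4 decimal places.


For y=1: Loss = -log(p)
= -log(0.311)
= -(-1.168)
= 1.1680

1.1680


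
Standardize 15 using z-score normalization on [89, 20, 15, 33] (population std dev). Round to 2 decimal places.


Mean = (89 + 20 + 15 + 33) / 4 = 39.25
Variance = sum((x_i - mean)^2) / n = 868.1875
Std = sqrt(868.1875) = 29.465
Z = (x - mean) / std
= (15 - 39.25) / 29.465
= -24.25 / 29.465
= -0.82

-0.82


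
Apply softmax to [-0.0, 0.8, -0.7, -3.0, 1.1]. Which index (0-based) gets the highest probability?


Softmax is a monotonic transformation, so it preserves the argmax.
We need to find the index of the maximum logit.
Index 0: -0.0
Index 1: 0.8
Index 2: -0.7
Index 3: -3.0
Index 4: 1.1
Maximum logit = 1.1 at index 4

4


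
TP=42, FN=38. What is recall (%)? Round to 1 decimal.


Recall = TP / (TP + FN) * 100
= 42 / (42 + 38)
= 42 / 80
= 0.525
= 52.5%

52.5


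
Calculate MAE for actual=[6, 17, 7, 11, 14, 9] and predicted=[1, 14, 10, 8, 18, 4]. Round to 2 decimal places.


Absolute errors: [5, 3, 3, 3, 4, 5]
Sum of absolute errors = 23
MAE = 23 / 6 = 3.83

3.83


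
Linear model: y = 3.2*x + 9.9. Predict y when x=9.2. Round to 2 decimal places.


y = 3.2 * 9.2 + (9.9)
= 29.44 + (9.9)
= 39.34

39.34
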